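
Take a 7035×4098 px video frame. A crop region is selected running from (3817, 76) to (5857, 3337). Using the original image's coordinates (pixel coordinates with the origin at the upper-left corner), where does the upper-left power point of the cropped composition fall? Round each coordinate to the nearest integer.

x = 4497 px, y = 1163 px

Crop width = 5857 − 3817 = 2040 px; one third is 680.00 px.
Crop height = 3337 − 76 = 3261 px; one third is 1087.00 px.
The upper-left point is one-third across and one-third down within the crop:
x = 3817 + 1 × 680.00 ≈ 4497; y = 76 + 1 × 1087.00 ≈ 1163.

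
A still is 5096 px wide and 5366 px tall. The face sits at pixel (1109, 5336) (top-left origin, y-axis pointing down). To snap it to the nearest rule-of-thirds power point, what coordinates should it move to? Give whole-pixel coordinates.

x = 1699 px, y = 3577 px

Third lines: x ∈ {1699, 3397}, y ∈ {1789, 3577}.
1109 is closer to x = 1699; 5336 is closer to y = 3577.
So the nearest intersection is the lower-left power point.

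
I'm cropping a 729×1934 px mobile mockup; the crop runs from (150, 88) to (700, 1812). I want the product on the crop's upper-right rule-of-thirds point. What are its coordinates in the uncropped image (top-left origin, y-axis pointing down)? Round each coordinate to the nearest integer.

Crop width = 700 − 150 = 550 px; one third is 183.33 px.
Crop height = 1812 − 88 = 1724 px; one third is 574.67 px.
The upper-right point is two-thirds across and one-third down within the crop:
x = 150 + 2 × 183.33 ≈ 517; y = 88 + 1 × 574.67 ≈ 663.

(517, 663)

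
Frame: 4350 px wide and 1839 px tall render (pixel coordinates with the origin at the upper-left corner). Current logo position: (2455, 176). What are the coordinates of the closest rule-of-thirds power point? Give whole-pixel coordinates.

x = 2900 px, y = 613 px

Third lines: x ∈ {1450, 2900}, y ∈ {613, 1226}.
2455 is closer to x = 2900; 176 is closer to y = 613.
So the nearest intersection is the upper-right power point.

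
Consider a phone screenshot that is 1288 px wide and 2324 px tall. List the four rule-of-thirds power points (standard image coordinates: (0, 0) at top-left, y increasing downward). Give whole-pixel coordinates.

One third of 1288 is 429.33; one third of 2324 is 774.67.
Vertical third lines at x = 429 and x = 859; horizontal third lines at y = 775 and y = 1549.

(429, 775), (859, 775), (429, 1549), (859, 1549)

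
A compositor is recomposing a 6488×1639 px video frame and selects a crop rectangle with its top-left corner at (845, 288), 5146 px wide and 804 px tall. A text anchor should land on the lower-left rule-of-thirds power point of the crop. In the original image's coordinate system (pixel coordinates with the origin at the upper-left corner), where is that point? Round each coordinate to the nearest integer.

x = 2560 px, y = 824 px

One third of the crop width 5146 is 1715.33 px.
One third of the crop height 804 is 268.00 px.
The lower-left point is one-third across and two-thirds down within the crop:
x = 845 + 1 × 1715.33 ≈ 2560; y = 288 + 2 × 268.00 ≈ 824.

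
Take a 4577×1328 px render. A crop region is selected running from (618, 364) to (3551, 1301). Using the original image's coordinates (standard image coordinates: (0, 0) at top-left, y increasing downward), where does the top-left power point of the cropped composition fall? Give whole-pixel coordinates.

(1596, 676)

Crop width = 3551 − 618 = 2933 px; one third is 977.67 px.
Crop height = 1301 − 364 = 937 px; one third is 312.33 px.
The top-left point is one-third across and one-third down within the crop:
x = 618 + 1 × 977.67 ≈ 1596; y = 364 + 1 × 312.33 ≈ 676.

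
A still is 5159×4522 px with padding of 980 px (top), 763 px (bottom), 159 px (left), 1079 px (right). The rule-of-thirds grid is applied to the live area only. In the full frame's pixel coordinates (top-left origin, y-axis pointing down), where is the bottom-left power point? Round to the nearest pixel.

Content width = 5159 − 159 − 1079 = 3921 px; content height = 4522 − 980 − 763 = 2779 px.
Bottom-left is one-third across and two-thirds down within the live area.
x = 159 + 1 × 3921/3 = 159 + 1307.00 ≈ 1466
y = 980 + 2 × 2779/3 = 980 + 1852.67 ≈ 2833

x = 1466 px, y = 2833 px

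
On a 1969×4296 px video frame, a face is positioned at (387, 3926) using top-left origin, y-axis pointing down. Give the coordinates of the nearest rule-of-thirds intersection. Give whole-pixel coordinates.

Third lines: x ∈ {656, 1313}, y ∈ {1432, 2864}.
387 is closer to x = 656; 3926 is closer to y = 2864.
So the nearest intersection is the lower-left power point.

(656, 2864)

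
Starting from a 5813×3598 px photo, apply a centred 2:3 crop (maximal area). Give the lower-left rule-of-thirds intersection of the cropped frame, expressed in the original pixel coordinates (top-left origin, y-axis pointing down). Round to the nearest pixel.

5813/3598 > 2/3, so the 2:3 crop keeps the full height 3598 and trims width to 3598 × 2/3 = 2398.67 px.
Left offset = (5813 − 2398.67)/2 = 1707.17 px; top offset = 0.
Lower-left is one-third across and two-thirds down within the crop:
x = 1707.17 + 1 × 2398.67/3 ≈ 2507; y = 0.00 + 2 × 3598.00/3 ≈ 2399.

(2507, 2399)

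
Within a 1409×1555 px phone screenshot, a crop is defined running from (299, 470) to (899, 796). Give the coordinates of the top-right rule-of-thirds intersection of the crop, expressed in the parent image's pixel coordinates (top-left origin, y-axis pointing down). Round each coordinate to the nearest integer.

(699, 579)

Crop width = 899 − 299 = 600 px; one third is 200.00 px.
Crop height = 796 − 470 = 326 px; one third is 108.67 px.
The top-right point is two-thirds across and one-third down within the crop:
x = 299 + 2 × 200.00 ≈ 699; y = 470 + 1 × 108.67 ≈ 579.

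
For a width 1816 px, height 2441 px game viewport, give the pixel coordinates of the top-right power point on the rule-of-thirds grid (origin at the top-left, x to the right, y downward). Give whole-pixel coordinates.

x = 1211 px, y = 814 px

The top-right point sits two-thirds of the way across and one-third of the way down.
x = 2 × 1816/3 ≈ 1211; y = 1 × 2441/3 ≈ 814.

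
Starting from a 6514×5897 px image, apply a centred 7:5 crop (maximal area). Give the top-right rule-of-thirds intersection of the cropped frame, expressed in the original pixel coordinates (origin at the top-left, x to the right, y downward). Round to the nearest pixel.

x = 4343 px, y = 2173 px

6514/5897 < 7/5, so the 7:5 crop keeps the full width 6514 and trims height to 6514 × 5/7 = 4652.86 px.
Top offset = (5897 − 4652.86)/2 = 622.07 px; left offset = 0.
Top-right is two-thirds across and one-third down within the crop:
x = 0.00 + 2 × 6514.00/3 ≈ 4343; y = 622.07 + 1 × 4652.86/3 ≈ 2173.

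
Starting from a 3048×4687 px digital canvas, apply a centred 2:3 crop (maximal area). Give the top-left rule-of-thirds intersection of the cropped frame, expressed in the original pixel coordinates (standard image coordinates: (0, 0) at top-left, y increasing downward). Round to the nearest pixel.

3048/4687 < 2/3, so the 2:3 crop keeps the full width 3048 and trims height to 3048 × 3/2 = 4572.00 px.
Top offset = (4687 − 4572.00)/2 = 57.50 px; left offset = 0.
Top-left is one-third across and one-third down within the crop:
x = 0.00 + 1 × 3048.00/3 ≈ 1016; y = 57.50 + 1 × 4572.00/3 ≈ 1582.

x = 1016 px, y = 1582 px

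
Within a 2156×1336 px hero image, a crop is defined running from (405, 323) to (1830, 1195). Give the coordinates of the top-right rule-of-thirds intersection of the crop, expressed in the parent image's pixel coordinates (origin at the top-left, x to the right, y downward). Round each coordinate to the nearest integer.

Crop width = 1830 − 405 = 1425 px; one third is 475.00 px.
Crop height = 1195 − 323 = 872 px; one third is 290.67 px.
The top-right point is two-thirds across and one-third down within the crop:
x = 405 + 2 × 475.00 ≈ 1355; y = 323 + 1 × 290.67 ≈ 614.

(1355, 614)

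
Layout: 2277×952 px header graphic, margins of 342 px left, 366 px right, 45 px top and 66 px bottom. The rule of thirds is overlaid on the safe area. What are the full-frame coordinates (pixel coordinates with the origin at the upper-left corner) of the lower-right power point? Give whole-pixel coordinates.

x = 1388 px, y = 606 px

Content width = 2277 − 342 − 366 = 1569 px; content height = 952 − 45 − 66 = 841 px.
Lower-right is two-thirds across and two-thirds down within the safe area.
x = 342 + 2 × 1569/3 = 342 + 1046.00 ≈ 1388
y = 45 + 2 × 841/3 = 45 + 560.67 ≈ 606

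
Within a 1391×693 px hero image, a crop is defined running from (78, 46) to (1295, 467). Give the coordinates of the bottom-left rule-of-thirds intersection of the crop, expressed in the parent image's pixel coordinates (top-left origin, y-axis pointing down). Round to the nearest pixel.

Crop width = 1295 − 78 = 1217 px; one third is 405.67 px.
Crop height = 467 − 46 = 421 px; one third is 140.33 px.
The bottom-left point is one-third across and two-thirds down within the crop:
x = 78 + 1 × 405.67 ≈ 484; y = 46 + 2 × 140.33 ≈ 327.

x = 484 px, y = 327 px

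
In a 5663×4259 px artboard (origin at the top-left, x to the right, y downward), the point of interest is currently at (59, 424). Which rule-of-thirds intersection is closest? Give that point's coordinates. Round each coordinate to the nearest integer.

x = 1888 px, y = 1420 px

Third lines: x ∈ {1888, 3775}, y ∈ {1420, 2839}.
59 is closer to x = 1888; 424 is closer to y = 1420.
So the nearest intersection is the upper-left power point.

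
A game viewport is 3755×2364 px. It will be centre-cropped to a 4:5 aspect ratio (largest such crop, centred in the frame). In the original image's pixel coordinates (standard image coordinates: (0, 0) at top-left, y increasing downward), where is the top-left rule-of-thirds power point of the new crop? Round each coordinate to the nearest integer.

3755/2364 > 4/5, so the 4:5 crop keeps the full height 2364 and trims width to 2364 × 4/5 = 1891.20 px.
Left offset = (3755 − 1891.20)/2 = 931.90 px; top offset = 0.
Top-left is one-third across and one-third down within the crop:
x = 931.90 + 1 × 1891.20/3 ≈ 1562; y = 0.00 + 1 × 2364.00/3 ≈ 788.

x = 1562 px, y = 788 px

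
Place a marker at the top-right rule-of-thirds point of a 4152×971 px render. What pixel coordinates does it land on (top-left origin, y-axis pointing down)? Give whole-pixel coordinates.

(2768, 324)

The top-right point sits two-thirds of the way across and one-third of the way down.
x = 2 × 4152/3 ≈ 2768; y = 1 × 971/3 ≈ 324.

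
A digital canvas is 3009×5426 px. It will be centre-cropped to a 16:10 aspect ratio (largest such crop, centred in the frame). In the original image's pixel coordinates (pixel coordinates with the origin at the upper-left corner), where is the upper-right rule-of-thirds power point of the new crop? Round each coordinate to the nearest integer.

3009/5426 < 16/10, so the 16:10 crop keeps the full width 3009 and trims height to 3009 × 10/16 = 1880.62 px.
Top offset = (5426 − 1880.62)/2 = 1772.69 px; left offset = 0.
Upper-right is two-thirds across and one-third down within the crop:
x = 0.00 + 2 × 3009.00/3 ≈ 2006; y = 1772.69 + 1 × 1880.62/3 ≈ 2400.

x = 2006 px, y = 2400 px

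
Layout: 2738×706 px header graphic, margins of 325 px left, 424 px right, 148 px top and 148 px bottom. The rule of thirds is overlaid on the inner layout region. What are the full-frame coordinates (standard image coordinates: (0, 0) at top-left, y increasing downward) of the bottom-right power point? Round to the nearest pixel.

(1651, 421)

Content width = 2738 − 325 − 424 = 1989 px; content height = 706 − 148 − 148 = 410 px.
Bottom-right is two-thirds across and two-thirds down within the inner layout region.
x = 325 + 2 × 1989/3 = 325 + 1326.00 ≈ 1651
y = 148 + 2 × 410/3 = 148 + 273.33 ≈ 421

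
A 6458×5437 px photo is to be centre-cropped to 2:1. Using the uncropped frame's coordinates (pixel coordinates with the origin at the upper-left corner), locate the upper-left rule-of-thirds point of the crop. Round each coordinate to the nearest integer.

x = 2153 px, y = 2180 px

6458/5437 < 2/1, so the 2:1 crop keeps the full width 6458 and trims height to 6458 × 1/2 = 3229.00 px.
Top offset = (5437 − 3229.00)/2 = 1104.00 px; left offset = 0.
Upper-left is one-third across and one-third down within the crop:
x = 0.00 + 1 × 6458.00/3 ≈ 2153; y = 1104.00 + 1 × 3229.00/3 ≈ 2180.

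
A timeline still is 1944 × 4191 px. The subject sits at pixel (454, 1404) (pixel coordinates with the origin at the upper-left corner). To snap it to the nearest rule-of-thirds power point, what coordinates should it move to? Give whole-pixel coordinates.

(648, 1397)

Third lines: x ∈ {648, 1296}, y ∈ {1397, 2794}.
454 is closer to x = 648; 1404 is closer to y = 1397.
So the nearest intersection is the upper-left power point.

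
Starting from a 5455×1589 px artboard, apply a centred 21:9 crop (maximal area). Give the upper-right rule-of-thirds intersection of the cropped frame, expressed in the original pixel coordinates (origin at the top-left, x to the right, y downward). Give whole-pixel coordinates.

x = 3345 px, y = 530 px

5455/1589 > 21/9, so the 21:9 crop keeps the full height 1589 and trims width to 1589 × 21/9 = 3707.67 px.
Left offset = (5455 − 3707.67)/2 = 873.67 px; top offset = 0.
Upper-right is two-thirds across and one-third down within the crop:
x = 873.67 + 2 × 3707.67/3 ≈ 3345; y = 0.00 + 1 × 1589.00/3 ≈ 530.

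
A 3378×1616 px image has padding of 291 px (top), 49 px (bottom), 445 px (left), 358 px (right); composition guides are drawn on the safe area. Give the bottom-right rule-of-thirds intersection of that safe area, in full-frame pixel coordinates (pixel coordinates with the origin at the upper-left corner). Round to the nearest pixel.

x = 2162 px, y = 1142 px

Content width = 3378 − 445 − 358 = 2575 px; content height = 1616 − 291 − 49 = 1276 px.
Bottom-right is two-thirds across and two-thirds down within the safe area.
x = 445 + 2 × 2575/3 = 445 + 1716.67 ≈ 2162
y = 291 + 2 × 1276/3 = 291 + 850.67 ≈ 1142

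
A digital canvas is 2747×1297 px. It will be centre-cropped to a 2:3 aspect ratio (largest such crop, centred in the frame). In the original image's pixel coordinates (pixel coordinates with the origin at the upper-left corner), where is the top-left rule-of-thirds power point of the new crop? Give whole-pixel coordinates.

x = 1229 px, y = 432 px

2747/1297 > 2/3, so the 2:3 crop keeps the full height 1297 and trims width to 1297 × 2/3 = 864.67 px.
Left offset = (2747 − 864.67)/2 = 941.17 px; top offset = 0.
Top-left is one-third across and one-third down within the crop:
x = 941.17 + 1 × 864.67/3 ≈ 1229; y = 0.00 + 1 × 1297.00/3 ≈ 432.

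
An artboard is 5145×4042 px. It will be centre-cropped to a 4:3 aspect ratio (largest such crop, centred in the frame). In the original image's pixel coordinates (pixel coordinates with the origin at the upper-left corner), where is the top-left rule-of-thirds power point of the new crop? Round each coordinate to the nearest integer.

5145/4042 < 4/3, so the 4:3 crop keeps the full width 5145 and trims height to 5145 × 3/4 = 3858.75 px.
Top offset = (4042 − 3858.75)/2 = 91.62 px; left offset = 0.
Top-left is one-third across and one-third down within the crop:
x = 0.00 + 1 × 5145.00/3 ≈ 1715; y = 91.62 + 1 × 3858.75/3 ≈ 1378.

x = 1715 px, y = 1378 px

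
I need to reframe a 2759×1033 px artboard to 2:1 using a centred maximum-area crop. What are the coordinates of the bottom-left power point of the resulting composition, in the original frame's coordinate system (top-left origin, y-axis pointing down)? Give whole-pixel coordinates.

2759/1033 > 2/1, so the 2:1 crop keeps the full height 1033 and trims width to 1033 × 2/1 = 2066.00 px.
Left offset = (2759 − 2066.00)/2 = 346.50 px; top offset = 0.
Bottom-left is one-third across and two-thirds down within the crop:
x = 346.50 + 1 × 2066.00/3 ≈ 1035; y = 0.00 + 2 × 1033.00/3 ≈ 689.

(1035, 689)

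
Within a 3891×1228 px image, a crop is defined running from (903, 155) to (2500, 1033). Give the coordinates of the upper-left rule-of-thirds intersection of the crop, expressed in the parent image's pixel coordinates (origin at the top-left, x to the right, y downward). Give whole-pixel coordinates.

x = 1435 px, y = 448 px

Crop width = 2500 − 903 = 1597 px; one third is 532.33 px.
Crop height = 1033 − 155 = 878 px; one third is 292.67 px.
The upper-left point is one-third across and one-third down within the crop:
x = 903 + 1 × 532.33 ≈ 1435; y = 155 + 1 × 292.67 ≈ 448.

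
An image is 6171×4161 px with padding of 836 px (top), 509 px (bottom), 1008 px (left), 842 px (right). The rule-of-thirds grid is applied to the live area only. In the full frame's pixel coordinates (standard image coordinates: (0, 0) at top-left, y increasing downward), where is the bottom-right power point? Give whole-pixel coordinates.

Content width = 6171 − 1008 − 842 = 4321 px; content height = 4161 − 836 − 509 = 2816 px.
Bottom-right is two-thirds across and two-thirds down within the live area.
x = 1008 + 2 × 4321/3 = 1008 + 2880.67 ≈ 3889
y = 836 + 2 × 2816/3 = 836 + 1877.33 ≈ 2713

x = 3889 px, y = 2713 px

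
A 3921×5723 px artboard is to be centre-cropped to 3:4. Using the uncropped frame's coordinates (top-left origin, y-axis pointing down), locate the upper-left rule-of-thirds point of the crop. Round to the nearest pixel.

(1307, 1990)

3921/5723 < 3/4, so the 3:4 crop keeps the full width 3921 and trims height to 3921 × 4/3 = 5228.00 px.
Top offset = (5723 − 5228.00)/2 = 247.50 px; left offset = 0.
Upper-left is one-third across and one-third down within the crop:
x = 0.00 + 1 × 3921.00/3 ≈ 1307; y = 247.50 + 1 × 5228.00/3 ≈ 1990.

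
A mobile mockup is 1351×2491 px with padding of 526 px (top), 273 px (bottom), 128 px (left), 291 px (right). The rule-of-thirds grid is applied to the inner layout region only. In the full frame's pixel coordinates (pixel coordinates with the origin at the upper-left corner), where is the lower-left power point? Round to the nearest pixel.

Content width = 1351 − 128 − 291 = 932 px; content height = 2491 − 526 − 273 = 1692 px.
Lower-left is one-third across and two-thirds down within the inner layout region.
x = 128 + 1 × 932/3 = 128 + 310.67 ≈ 439
y = 526 + 2 × 1692/3 = 526 + 1128.00 ≈ 1654

(439, 1654)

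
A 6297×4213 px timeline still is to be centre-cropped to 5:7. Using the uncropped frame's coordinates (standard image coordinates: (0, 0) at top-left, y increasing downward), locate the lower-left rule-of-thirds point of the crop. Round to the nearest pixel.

x = 2647 px, y = 2809 px

6297/4213 > 5/7, so the 5:7 crop keeps the full height 4213 and trims width to 4213 × 5/7 = 3009.29 px.
Left offset = (6297 − 3009.29)/2 = 1643.86 px; top offset = 0.
Lower-left is one-third across and two-thirds down within the crop:
x = 1643.86 + 1 × 3009.29/3 ≈ 2647; y = 0.00 + 2 × 4213.00/3 ≈ 2809.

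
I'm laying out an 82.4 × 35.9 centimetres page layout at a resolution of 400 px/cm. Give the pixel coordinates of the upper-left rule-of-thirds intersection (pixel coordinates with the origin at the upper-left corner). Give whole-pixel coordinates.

In pixels the canvas is 82.4 × 400 = 32960 wide and 35.9 × 400 = 14360 tall.
The upper-left point is one-third across and one-third down:
x = 1 × 32960/3 ≈ 10987; y = 1 × 14360/3 ≈ 4787.

(10987, 4787)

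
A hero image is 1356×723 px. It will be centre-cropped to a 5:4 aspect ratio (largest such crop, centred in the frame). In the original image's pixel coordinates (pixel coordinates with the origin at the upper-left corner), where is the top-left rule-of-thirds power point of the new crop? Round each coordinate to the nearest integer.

(527, 241)

1356/723 > 5/4, so the 5:4 crop keeps the full height 723 and trims width to 723 × 5/4 = 903.75 px.
Left offset = (1356 − 903.75)/2 = 226.12 px; top offset = 0.
Top-left is one-third across and one-third down within the crop:
x = 226.12 + 1 × 903.75/3 ≈ 527; y = 0.00 + 1 × 723.00/3 ≈ 241.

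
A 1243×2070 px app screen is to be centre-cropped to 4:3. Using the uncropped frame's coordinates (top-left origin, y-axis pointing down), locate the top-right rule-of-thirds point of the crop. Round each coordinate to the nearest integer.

(829, 880)

1243/2070 < 4/3, so the 4:3 crop keeps the full width 1243 and trims height to 1243 × 3/4 = 932.25 px.
Top offset = (2070 − 932.25)/2 = 568.88 px; left offset = 0.
Top-right is two-thirds across and one-third down within the crop:
x = 0.00 + 2 × 1243.00/3 ≈ 829; y = 568.88 + 1 × 932.25/3 ≈ 880.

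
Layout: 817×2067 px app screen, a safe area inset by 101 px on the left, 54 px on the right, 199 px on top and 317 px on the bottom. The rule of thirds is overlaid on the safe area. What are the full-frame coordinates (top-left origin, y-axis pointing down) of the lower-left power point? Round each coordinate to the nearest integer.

x = 322 px, y = 1233 px

Content width = 817 − 101 − 54 = 662 px; content height = 2067 − 199 − 317 = 1551 px.
Lower-left is one-third across and two-thirds down within the safe area.
x = 101 + 1 × 662/3 = 101 + 220.67 ≈ 322
y = 199 + 2 × 1551/3 = 199 + 1034.00 ≈ 1233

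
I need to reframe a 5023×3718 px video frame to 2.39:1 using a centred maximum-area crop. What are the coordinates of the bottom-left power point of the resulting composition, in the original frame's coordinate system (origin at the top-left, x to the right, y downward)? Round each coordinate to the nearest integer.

x = 1674 px, y = 2209 px

5023/3718 < 2.39/1, so the 2.39:1 crop keeps the full width 5023 and trims height to 5023 × 1/2.39 = 2101.67 px.
Top offset = (3718 − 2101.67)/2 = 808.16 px; left offset = 0.
Bottom-left is one-third across and two-thirds down within the crop:
x = 0.00 + 1 × 5023.00/3 ≈ 1674; y = 808.16 + 2 × 2101.67/3 ≈ 2209.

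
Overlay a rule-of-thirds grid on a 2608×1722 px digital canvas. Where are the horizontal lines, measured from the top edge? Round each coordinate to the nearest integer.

1722 / 3 = 574, so the horizontal lines sit at one and two thirds of 1722.

y = 574 px and y = 1148 px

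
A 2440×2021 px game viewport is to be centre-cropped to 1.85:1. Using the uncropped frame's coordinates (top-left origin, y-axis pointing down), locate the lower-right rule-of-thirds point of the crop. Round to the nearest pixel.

x = 1627 px, y = 1230 px

2440/2021 < 1.85/1, so the 1.85:1 crop keeps the full width 2440 and trims height to 2440 × 1/1.85 = 1318.92 px.
Top offset = (2021 − 1318.92)/2 = 351.04 px; left offset = 0.
Lower-right is two-thirds across and two-thirds down within the crop:
x = 0.00 + 2 × 2440.00/3 ≈ 1627; y = 351.04 + 2 × 1318.92/3 ≈ 1230.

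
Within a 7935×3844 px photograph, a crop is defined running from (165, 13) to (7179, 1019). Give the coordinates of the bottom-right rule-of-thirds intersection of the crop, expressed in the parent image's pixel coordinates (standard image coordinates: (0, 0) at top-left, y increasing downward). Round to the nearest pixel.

Crop width = 7179 − 165 = 7014 px; one third is 2338.00 px.
Crop height = 1019 − 13 = 1006 px; one third is 335.33 px.
The bottom-right point is two-thirds across and two-thirds down within the crop:
x = 165 + 2 × 2338.00 ≈ 4841; y = 13 + 2 × 335.33 ≈ 684.

(4841, 684)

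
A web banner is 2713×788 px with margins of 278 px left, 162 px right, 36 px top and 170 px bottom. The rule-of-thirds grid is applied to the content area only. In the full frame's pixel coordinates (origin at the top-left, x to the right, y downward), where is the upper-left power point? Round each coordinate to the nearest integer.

Content width = 2713 − 278 − 162 = 2273 px; content height = 788 − 36 − 170 = 582 px.
Upper-left is one-third across and one-third down within the content area.
x = 278 + 1 × 2273/3 = 278 + 757.67 ≈ 1036
y = 36 + 1 × 582/3 = 36 + 194.00 ≈ 230

x = 1036 px, y = 230 px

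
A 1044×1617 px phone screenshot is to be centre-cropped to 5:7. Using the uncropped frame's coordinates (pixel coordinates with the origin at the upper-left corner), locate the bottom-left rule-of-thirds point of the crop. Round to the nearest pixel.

1044/1617 < 5/7, so the 5:7 crop keeps the full width 1044 and trims height to 1044 × 7/5 = 1461.60 px.
Top offset = (1617 − 1461.60)/2 = 77.70 px; left offset = 0.
Bottom-left is one-third across and two-thirds down within the crop:
x = 0.00 + 1 × 1044.00/3 ≈ 348; y = 77.70 + 2 × 1461.60/3 ≈ 1052.

x = 348 px, y = 1052 px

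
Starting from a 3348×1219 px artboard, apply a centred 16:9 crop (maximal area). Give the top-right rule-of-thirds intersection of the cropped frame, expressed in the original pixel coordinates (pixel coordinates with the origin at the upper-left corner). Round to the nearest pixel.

(2035, 406)

3348/1219 > 16/9, so the 16:9 crop keeps the full height 1219 and trims width to 1219 × 16/9 = 2167.11 px.
Left offset = (3348 − 2167.11)/2 = 590.44 px; top offset = 0.
Top-right is two-thirds across and one-third down within the crop:
x = 590.44 + 2 × 2167.11/3 ≈ 2035; y = 0.00 + 1 × 1219.00/3 ≈ 406.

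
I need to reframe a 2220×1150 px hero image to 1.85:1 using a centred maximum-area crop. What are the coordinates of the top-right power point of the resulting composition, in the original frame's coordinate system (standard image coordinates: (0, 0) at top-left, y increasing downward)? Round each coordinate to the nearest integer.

2220/1150 > 1.85/1, so the 1.85:1 crop keeps the full height 1150 and trims width to 1150 × 1.85/1 = 2127.50 px.
Left offset = (2220 − 2127.50)/2 = 46.25 px; top offset = 0.
Top-right is two-thirds across and one-third down within the crop:
x = 46.25 + 2 × 2127.50/3 ≈ 1465; y = 0.00 + 1 × 1150.00/3 ≈ 383.

(1465, 383)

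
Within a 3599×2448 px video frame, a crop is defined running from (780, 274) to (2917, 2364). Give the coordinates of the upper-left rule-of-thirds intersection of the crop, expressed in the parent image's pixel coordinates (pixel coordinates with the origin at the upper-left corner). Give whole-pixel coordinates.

Crop width = 2917 − 780 = 2137 px; one third is 712.33 px.
Crop height = 2364 − 274 = 2090 px; one third is 696.67 px.
The upper-left point is one-third across and one-third down within the crop:
x = 780 + 1 × 712.33 ≈ 1492; y = 274 + 1 × 696.67 ≈ 971.

(1492, 971)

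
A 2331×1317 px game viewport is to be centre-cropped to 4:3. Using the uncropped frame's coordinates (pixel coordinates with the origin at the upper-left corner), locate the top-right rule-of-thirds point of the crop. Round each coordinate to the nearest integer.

(1458, 439)

2331/1317 > 4/3, so the 4:3 crop keeps the full height 1317 and trims width to 1317 × 4/3 = 1756.00 px.
Left offset = (2331 − 1756.00)/2 = 287.50 px; top offset = 0.
Top-right is two-thirds across and one-third down within the crop:
x = 287.50 + 2 × 1756.00/3 ≈ 1458; y = 0.00 + 1 × 1317.00/3 ≈ 439.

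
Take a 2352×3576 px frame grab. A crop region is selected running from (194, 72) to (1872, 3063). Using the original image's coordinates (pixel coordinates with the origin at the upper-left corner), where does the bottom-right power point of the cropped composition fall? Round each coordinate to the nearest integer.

(1313, 2066)

Crop width = 1872 − 194 = 1678 px; one third is 559.33 px.
Crop height = 3063 − 72 = 2991 px; one third is 997.00 px.
The bottom-right point is two-thirds across and two-thirds down within the crop:
x = 194 + 2 × 559.33 ≈ 1313; y = 72 + 2 × 997.00 ≈ 2066.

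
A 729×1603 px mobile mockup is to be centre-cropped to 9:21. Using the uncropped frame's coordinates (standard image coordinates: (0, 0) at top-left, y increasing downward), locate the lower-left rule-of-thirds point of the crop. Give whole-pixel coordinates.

729/1603 > 9/21, so the 9:21 crop keeps the full height 1603 and trims width to 1603 × 9/21 = 687.00 px.
Left offset = (729 − 687.00)/2 = 21.00 px; top offset = 0.
Lower-left is one-third across and two-thirds down within the crop:
x = 21.00 + 1 × 687.00/3 ≈ 250; y = 0.00 + 2 × 1603.00/3 ≈ 1069.

x = 250 px, y = 1069 px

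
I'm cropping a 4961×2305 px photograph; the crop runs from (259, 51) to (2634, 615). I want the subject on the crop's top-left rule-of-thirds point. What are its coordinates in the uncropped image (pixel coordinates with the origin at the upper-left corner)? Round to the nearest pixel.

(1051, 239)

Crop width = 2634 − 259 = 2375 px; one third is 791.67 px.
Crop height = 615 − 51 = 564 px; one third is 188.00 px.
The top-left point is one-third across and one-third down within the crop:
x = 259 + 1 × 791.67 ≈ 1051; y = 51 + 1 × 188.00 ≈ 239.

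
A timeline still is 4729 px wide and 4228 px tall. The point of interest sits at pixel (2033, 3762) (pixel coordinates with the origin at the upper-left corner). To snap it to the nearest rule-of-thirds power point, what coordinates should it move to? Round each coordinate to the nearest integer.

(1576, 2819)

Third lines: x ∈ {1576, 3153}, y ∈ {1409, 2819}.
2033 is closer to x = 1576; 3762 is closer to y = 2819.
So the nearest intersection is the lower-left power point.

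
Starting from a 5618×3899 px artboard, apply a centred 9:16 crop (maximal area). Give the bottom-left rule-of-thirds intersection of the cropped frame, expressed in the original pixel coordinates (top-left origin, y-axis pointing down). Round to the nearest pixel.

(2443, 2599)

5618/3899 > 9/16, so the 9:16 crop keeps the full height 3899 and trims width to 3899 × 9/16 = 2193.19 px.
Left offset = (5618 − 2193.19)/2 = 1712.41 px; top offset = 0.
Bottom-left is one-third across and two-thirds down within the crop:
x = 1712.41 + 1 × 2193.19/3 ≈ 2443; y = 0.00 + 2 × 3899.00/3 ≈ 2599.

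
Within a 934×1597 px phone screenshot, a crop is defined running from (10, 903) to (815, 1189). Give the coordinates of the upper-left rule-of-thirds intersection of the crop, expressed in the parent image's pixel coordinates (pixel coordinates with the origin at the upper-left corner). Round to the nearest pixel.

Crop width = 815 − 10 = 805 px; one third is 268.33 px.
Crop height = 1189 − 903 = 286 px; one third is 95.33 px.
The upper-left point is one-third across and one-third down within the crop:
x = 10 + 1 × 268.33 ≈ 278; y = 903 + 1 × 95.33 ≈ 998.

x = 278 px, y = 998 px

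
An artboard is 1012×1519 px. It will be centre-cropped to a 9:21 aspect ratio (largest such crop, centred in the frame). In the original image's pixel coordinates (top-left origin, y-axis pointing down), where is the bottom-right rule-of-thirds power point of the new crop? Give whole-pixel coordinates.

1012/1519 > 9/21, so the 9:21 crop keeps the full height 1519 and trims width to 1519 × 9/21 = 651.00 px.
Left offset = (1012 − 651.00)/2 = 180.50 px; top offset = 0.
Bottom-right is two-thirds across and two-thirds down within the crop:
x = 180.50 + 2 × 651.00/3 ≈ 615; y = 0.00 + 2 × 1519.00/3 ≈ 1013.

(615, 1013)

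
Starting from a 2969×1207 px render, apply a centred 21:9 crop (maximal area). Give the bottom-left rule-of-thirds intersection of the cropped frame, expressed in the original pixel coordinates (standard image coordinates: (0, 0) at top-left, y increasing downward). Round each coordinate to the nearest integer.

2969/1207 > 21/9, so the 21:9 crop keeps the full height 1207 and trims width to 1207 × 21/9 = 2816.33 px.
Left offset = (2969 − 2816.33)/2 = 76.33 px; top offset = 0.
Bottom-left is one-third across and two-thirds down within the crop:
x = 76.33 + 1 × 2816.33/3 ≈ 1015; y = 0.00 + 2 × 1207.00/3 ≈ 805.

(1015, 805)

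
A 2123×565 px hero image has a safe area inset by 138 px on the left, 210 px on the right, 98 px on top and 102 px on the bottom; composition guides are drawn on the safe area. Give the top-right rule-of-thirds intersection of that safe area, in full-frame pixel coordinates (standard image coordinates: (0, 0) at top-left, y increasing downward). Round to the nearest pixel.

x = 1321 px, y = 220 px

Content width = 2123 − 138 − 210 = 1775 px; content height = 565 − 98 − 102 = 365 px.
Top-right is two-thirds across and one-third down within the safe area.
x = 138 + 2 × 1775/3 = 138 + 1183.33 ≈ 1321
y = 98 + 1 × 365/3 = 98 + 121.67 ≈ 220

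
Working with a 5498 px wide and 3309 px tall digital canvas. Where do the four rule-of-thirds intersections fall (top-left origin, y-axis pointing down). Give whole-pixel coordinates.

One third of 5498 is 1832.67; one third of 3309 is 1103.
Vertical third lines at x = 1833 and x = 3665; horizontal third lines at y = 1103 and y = 2206.

(1833, 1103), (3665, 1103), (1833, 2206), (3665, 2206)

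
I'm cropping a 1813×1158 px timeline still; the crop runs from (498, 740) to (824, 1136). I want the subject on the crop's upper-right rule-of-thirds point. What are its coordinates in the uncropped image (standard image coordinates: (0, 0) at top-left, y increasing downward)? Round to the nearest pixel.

Crop width = 824 − 498 = 326 px; one third is 108.67 px.
Crop height = 1136 − 740 = 396 px; one third is 132.00 px.
The upper-right point is two-thirds across and one-third down within the crop:
x = 498 + 2 × 108.67 ≈ 715; y = 740 + 1 × 132.00 ≈ 872.

(715, 872)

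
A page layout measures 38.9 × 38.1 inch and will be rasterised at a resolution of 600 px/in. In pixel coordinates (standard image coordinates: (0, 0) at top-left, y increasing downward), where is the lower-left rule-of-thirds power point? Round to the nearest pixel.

x = 7780 px, y = 15240 px

In pixels the canvas is 38.9 × 600 = 23340 wide and 38.1 × 600 = 22860 tall.
The lower-left point is one-third across and two-thirds down:
x = 1 × 23340/3 ≈ 7780; y = 2 × 22860/3 ≈ 15240.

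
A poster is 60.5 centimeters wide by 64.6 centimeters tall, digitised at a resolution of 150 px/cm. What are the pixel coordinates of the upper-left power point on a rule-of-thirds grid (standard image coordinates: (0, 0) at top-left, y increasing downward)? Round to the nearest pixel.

In pixels the canvas is 60.5 × 150 = 9075 wide and 64.6 × 150 = 9690 tall.
The upper-left point is one-third across and one-third down:
x = 1 × 9075/3 ≈ 3025; y = 1 × 9690/3 ≈ 3230.

x = 3025 px, y = 3230 px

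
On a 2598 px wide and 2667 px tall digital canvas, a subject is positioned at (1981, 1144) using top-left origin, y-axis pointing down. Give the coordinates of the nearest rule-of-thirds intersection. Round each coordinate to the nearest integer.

Third lines: x ∈ {866, 1732}, y ∈ {889, 1778}.
1981 is closer to x = 1732; 1144 is closer to y = 889.
So the nearest intersection is the upper-right power point.

(1732, 889)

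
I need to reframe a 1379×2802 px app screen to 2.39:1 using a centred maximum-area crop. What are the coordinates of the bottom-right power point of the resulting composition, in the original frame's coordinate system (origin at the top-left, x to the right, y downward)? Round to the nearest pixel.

(919, 1497)

1379/2802 < 2.39/1, so the 2.39:1 crop keeps the full width 1379 and trims height to 1379 × 1/2.39 = 576.99 px.
Top offset = (2802 − 576.99)/2 = 1112.51 px; left offset = 0.
Bottom-right is two-thirds across and two-thirds down within the crop:
x = 0.00 + 2 × 1379.00/3 ≈ 919; y = 1112.51 + 2 × 576.99/3 ≈ 1497.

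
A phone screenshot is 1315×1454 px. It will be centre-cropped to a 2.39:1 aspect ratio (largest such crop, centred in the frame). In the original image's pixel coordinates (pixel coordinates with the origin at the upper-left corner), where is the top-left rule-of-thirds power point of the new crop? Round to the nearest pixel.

(438, 635)

1315/1454 < 2.39/1, so the 2.39:1 crop keeps the full width 1315 and trims height to 1315 × 1/2.39 = 550.21 px.
Top offset = (1454 − 550.21)/2 = 451.90 px; left offset = 0.
Top-left is one-third across and one-third down within the crop:
x = 0.00 + 1 × 1315.00/3 ≈ 438; y = 451.90 + 1 × 550.21/3 ≈ 635.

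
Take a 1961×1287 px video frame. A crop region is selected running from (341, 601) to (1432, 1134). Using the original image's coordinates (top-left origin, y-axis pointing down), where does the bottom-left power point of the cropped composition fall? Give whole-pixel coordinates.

(705, 956)

Crop width = 1432 − 341 = 1091 px; one third is 363.67 px.
Crop height = 1134 − 601 = 533 px; one third is 177.67 px.
The bottom-left point is one-third across and two-thirds down within the crop:
x = 341 + 1 × 363.67 ≈ 705; y = 601 + 2 × 177.67 ≈ 956.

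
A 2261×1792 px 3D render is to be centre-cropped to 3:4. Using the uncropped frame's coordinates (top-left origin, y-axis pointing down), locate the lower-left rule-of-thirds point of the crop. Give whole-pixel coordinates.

x = 907 px, y = 1195 px

2261/1792 > 3/4, so the 3:4 crop keeps the full height 1792 and trims width to 1792 × 3/4 = 1344.00 px.
Left offset = (2261 − 1344.00)/2 = 458.50 px; top offset = 0.
Lower-left is one-third across and two-thirds down within the crop:
x = 458.50 + 1 × 1344.00/3 ≈ 907; y = 0.00 + 2 × 1792.00/3 ≈ 1195.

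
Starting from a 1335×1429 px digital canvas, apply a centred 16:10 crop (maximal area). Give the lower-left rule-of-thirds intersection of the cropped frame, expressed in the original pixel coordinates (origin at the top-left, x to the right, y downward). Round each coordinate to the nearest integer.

x = 445 px, y = 854 px

1335/1429 < 16/10, so the 16:10 crop keeps the full width 1335 and trims height to 1335 × 10/16 = 834.38 px.
Top offset = (1429 − 834.38)/2 = 297.31 px; left offset = 0.
Lower-left is one-third across and two-thirds down within the crop:
x = 0.00 + 1 × 1335.00/3 ≈ 445; y = 297.31 + 2 × 834.38/3 ≈ 854.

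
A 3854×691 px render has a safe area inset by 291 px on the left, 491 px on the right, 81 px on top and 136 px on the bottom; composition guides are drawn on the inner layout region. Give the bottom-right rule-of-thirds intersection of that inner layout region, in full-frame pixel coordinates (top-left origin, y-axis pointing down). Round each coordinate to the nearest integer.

(2339, 397)

Content width = 3854 − 291 − 491 = 3072 px; content height = 691 − 81 − 136 = 474 px.
Bottom-right is two-thirds across and two-thirds down within the inner layout region.
x = 291 + 2 × 3072/3 = 291 + 2048.00 ≈ 2339
y = 81 + 2 × 474/3 = 81 + 316.00 ≈ 397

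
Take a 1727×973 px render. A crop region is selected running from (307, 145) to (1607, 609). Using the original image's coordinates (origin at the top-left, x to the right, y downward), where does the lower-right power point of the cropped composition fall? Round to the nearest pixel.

(1174, 454)

Crop width = 1607 − 307 = 1300 px; one third is 433.33 px.
Crop height = 609 − 145 = 464 px; one third is 154.67 px.
The lower-right point is two-thirds across and two-thirds down within the crop:
x = 307 + 2 × 433.33 ≈ 1174; y = 145 + 2 × 154.67 ≈ 454.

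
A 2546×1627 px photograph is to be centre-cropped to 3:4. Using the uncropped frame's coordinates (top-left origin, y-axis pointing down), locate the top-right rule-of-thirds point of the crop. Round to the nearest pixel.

2546/1627 > 3/4, so the 3:4 crop keeps the full height 1627 and trims width to 1627 × 3/4 = 1220.25 px.
Left offset = (2546 − 1220.25)/2 = 662.88 px; top offset = 0.
Top-right is two-thirds across and one-third down within the crop:
x = 662.88 + 2 × 1220.25/3 ≈ 1476; y = 0.00 + 1 × 1627.00/3 ≈ 542.

x = 1476 px, y = 542 px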